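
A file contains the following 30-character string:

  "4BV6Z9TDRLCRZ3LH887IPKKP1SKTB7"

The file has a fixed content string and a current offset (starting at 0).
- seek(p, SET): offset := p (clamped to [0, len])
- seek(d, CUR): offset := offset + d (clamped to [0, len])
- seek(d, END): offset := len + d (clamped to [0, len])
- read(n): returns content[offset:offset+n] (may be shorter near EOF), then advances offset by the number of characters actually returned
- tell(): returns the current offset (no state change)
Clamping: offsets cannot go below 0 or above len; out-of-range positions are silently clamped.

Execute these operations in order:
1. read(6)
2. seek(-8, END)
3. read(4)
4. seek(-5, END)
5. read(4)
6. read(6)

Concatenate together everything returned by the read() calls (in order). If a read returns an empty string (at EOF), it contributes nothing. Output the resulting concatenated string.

After 1 (read(6)): returned '4BV6Z9', offset=6
After 2 (seek(-8, END)): offset=22
After 3 (read(4)): returned 'KP1S', offset=26
After 4 (seek(-5, END)): offset=25
After 5 (read(4)): returned 'SKTB', offset=29
After 6 (read(6)): returned '7', offset=30

Answer: 4BV6Z9KP1SSKTB7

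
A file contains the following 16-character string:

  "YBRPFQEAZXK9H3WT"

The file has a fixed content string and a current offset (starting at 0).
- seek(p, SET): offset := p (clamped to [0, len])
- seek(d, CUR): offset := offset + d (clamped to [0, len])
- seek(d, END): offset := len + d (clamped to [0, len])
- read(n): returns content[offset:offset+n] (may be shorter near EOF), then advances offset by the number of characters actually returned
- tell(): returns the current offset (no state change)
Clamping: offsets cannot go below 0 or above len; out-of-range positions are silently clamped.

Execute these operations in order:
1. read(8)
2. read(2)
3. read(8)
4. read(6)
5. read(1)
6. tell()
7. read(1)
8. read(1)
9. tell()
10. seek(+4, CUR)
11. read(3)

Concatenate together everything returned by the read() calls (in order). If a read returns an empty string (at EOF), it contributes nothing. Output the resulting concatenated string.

Answer: YBRPFQEAZXK9H3WT

Derivation:
After 1 (read(8)): returned 'YBRPFQEA', offset=8
After 2 (read(2)): returned 'ZX', offset=10
After 3 (read(8)): returned 'K9H3WT', offset=16
After 4 (read(6)): returned '', offset=16
After 5 (read(1)): returned '', offset=16
After 6 (tell()): offset=16
After 7 (read(1)): returned '', offset=16
After 8 (read(1)): returned '', offset=16
After 9 (tell()): offset=16
After 10 (seek(+4, CUR)): offset=16
After 11 (read(3)): returned '', offset=16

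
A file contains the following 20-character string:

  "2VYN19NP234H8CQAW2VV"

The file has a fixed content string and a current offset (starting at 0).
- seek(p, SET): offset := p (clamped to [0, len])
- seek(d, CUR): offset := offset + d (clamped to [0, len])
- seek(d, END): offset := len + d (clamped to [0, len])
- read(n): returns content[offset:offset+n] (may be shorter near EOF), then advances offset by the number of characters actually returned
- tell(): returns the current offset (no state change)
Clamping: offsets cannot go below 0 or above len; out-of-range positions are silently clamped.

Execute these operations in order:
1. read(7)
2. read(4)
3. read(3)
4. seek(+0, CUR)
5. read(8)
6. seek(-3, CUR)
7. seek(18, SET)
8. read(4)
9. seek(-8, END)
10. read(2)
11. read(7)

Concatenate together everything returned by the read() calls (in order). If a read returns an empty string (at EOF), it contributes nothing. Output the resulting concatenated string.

After 1 (read(7)): returned '2VYN19N', offset=7
After 2 (read(4)): returned 'P234', offset=11
After 3 (read(3)): returned 'H8C', offset=14
After 4 (seek(+0, CUR)): offset=14
After 5 (read(8)): returned 'QAW2VV', offset=20
After 6 (seek(-3, CUR)): offset=17
After 7 (seek(18, SET)): offset=18
After 8 (read(4)): returned 'VV', offset=20
After 9 (seek(-8, END)): offset=12
After 10 (read(2)): returned '8C', offset=14
After 11 (read(7)): returned 'QAW2VV', offset=20

Answer: 2VYN19NP234H8CQAW2VVVV8CQAW2VV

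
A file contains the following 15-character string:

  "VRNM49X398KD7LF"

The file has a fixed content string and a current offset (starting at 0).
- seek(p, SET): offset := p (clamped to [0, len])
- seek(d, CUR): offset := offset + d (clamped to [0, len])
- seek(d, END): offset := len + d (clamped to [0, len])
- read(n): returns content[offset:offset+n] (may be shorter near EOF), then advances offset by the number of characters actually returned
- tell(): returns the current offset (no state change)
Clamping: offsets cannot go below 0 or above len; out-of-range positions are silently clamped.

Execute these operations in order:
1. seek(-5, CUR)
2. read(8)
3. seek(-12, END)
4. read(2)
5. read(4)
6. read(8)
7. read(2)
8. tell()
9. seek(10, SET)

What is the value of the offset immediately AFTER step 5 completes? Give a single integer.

After 1 (seek(-5, CUR)): offset=0
After 2 (read(8)): returned 'VRNM49X3', offset=8
After 3 (seek(-12, END)): offset=3
After 4 (read(2)): returned 'M4', offset=5
After 5 (read(4)): returned '9X39', offset=9

Answer: 9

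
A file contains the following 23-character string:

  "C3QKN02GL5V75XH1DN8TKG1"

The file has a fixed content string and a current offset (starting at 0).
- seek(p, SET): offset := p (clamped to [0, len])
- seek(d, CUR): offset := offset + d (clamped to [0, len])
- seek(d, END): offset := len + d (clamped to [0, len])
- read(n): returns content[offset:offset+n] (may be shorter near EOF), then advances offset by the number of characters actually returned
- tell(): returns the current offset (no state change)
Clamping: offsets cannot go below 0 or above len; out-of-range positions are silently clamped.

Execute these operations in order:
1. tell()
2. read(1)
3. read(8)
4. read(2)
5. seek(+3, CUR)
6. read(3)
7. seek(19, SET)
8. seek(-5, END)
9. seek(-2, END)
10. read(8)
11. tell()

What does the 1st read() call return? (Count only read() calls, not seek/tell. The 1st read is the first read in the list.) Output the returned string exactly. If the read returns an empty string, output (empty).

After 1 (tell()): offset=0
After 2 (read(1)): returned 'C', offset=1
After 3 (read(8)): returned '3QKN02GL', offset=9
After 4 (read(2)): returned '5V', offset=11
After 5 (seek(+3, CUR)): offset=14
After 6 (read(3)): returned 'H1D', offset=17
After 7 (seek(19, SET)): offset=19
After 8 (seek(-5, END)): offset=18
After 9 (seek(-2, END)): offset=21
After 10 (read(8)): returned 'G1', offset=23
After 11 (tell()): offset=23

Answer: C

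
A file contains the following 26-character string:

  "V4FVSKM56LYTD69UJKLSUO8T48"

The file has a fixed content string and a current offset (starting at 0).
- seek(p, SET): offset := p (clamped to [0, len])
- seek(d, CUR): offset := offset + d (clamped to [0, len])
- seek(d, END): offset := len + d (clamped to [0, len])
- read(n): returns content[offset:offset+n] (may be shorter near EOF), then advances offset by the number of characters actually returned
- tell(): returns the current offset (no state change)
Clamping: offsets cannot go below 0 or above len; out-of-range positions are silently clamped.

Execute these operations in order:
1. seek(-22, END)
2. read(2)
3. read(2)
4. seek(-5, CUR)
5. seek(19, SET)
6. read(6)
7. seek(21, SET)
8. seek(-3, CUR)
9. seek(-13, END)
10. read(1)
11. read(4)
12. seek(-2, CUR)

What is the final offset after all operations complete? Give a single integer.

After 1 (seek(-22, END)): offset=4
After 2 (read(2)): returned 'SK', offset=6
After 3 (read(2)): returned 'M5', offset=8
After 4 (seek(-5, CUR)): offset=3
After 5 (seek(19, SET)): offset=19
After 6 (read(6)): returned 'SUO8T4', offset=25
After 7 (seek(21, SET)): offset=21
After 8 (seek(-3, CUR)): offset=18
After 9 (seek(-13, END)): offset=13
After 10 (read(1)): returned '6', offset=14
After 11 (read(4)): returned '9UJK', offset=18
After 12 (seek(-2, CUR)): offset=16

Answer: 16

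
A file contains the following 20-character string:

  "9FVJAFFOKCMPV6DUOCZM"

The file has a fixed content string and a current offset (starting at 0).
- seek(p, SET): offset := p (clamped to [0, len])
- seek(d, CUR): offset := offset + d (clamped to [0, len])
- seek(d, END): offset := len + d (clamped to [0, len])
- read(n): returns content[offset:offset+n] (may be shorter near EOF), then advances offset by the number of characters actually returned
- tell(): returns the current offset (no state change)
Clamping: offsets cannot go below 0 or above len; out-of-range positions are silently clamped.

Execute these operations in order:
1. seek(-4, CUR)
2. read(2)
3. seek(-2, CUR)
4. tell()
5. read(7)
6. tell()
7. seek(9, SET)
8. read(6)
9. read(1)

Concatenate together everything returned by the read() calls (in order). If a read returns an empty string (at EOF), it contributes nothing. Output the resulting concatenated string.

After 1 (seek(-4, CUR)): offset=0
After 2 (read(2)): returned '9F', offset=2
After 3 (seek(-2, CUR)): offset=0
After 4 (tell()): offset=0
After 5 (read(7)): returned '9FVJAFF', offset=7
After 6 (tell()): offset=7
After 7 (seek(9, SET)): offset=9
After 8 (read(6)): returned 'CMPV6D', offset=15
After 9 (read(1)): returned 'U', offset=16

Answer: 9F9FVJAFFCMPV6DU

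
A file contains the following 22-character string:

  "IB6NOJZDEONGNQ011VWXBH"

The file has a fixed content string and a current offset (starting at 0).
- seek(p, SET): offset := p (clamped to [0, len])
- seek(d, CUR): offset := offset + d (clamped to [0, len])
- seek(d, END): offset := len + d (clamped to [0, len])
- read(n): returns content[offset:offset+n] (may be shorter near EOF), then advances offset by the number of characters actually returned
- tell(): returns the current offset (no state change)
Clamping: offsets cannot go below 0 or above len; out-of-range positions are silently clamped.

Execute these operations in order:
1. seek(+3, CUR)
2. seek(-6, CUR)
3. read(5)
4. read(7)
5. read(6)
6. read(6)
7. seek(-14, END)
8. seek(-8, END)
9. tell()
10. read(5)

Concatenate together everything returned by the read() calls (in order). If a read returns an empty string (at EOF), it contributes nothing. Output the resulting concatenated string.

After 1 (seek(+3, CUR)): offset=3
After 2 (seek(-6, CUR)): offset=0
After 3 (read(5)): returned 'IB6NO', offset=5
After 4 (read(7)): returned 'JZDEONG', offset=12
After 5 (read(6)): returned 'NQ011V', offset=18
After 6 (read(6)): returned 'WXBH', offset=22
After 7 (seek(-14, END)): offset=8
After 8 (seek(-8, END)): offset=14
After 9 (tell()): offset=14
After 10 (read(5)): returned '011VW', offset=19

Answer: IB6NOJZDEONGNQ011VWXBH011VW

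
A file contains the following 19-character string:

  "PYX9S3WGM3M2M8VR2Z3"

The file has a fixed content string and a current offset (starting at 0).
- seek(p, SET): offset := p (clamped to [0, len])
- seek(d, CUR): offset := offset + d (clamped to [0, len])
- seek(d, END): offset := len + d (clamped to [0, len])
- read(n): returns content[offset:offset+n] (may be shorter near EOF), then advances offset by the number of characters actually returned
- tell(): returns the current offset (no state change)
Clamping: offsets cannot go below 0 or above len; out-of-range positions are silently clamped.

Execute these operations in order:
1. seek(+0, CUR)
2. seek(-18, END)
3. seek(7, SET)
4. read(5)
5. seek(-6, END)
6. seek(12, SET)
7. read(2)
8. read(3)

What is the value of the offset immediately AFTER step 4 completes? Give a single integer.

Answer: 12

Derivation:
After 1 (seek(+0, CUR)): offset=0
After 2 (seek(-18, END)): offset=1
After 3 (seek(7, SET)): offset=7
After 4 (read(5)): returned 'GM3M2', offset=12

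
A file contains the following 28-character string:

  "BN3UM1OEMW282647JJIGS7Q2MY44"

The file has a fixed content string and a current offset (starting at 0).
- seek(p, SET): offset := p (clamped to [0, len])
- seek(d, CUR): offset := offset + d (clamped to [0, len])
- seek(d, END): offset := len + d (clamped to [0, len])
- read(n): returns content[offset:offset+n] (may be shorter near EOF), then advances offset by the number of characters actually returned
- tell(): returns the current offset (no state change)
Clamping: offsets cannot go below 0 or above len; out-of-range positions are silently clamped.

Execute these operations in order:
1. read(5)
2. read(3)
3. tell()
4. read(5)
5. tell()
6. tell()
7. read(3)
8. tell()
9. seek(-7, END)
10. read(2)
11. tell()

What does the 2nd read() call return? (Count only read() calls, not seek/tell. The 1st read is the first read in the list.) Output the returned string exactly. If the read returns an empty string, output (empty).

After 1 (read(5)): returned 'BN3UM', offset=5
After 2 (read(3)): returned '1OE', offset=8
After 3 (tell()): offset=8
After 4 (read(5)): returned 'MW282', offset=13
After 5 (tell()): offset=13
After 6 (tell()): offset=13
After 7 (read(3)): returned '647', offset=16
After 8 (tell()): offset=16
After 9 (seek(-7, END)): offset=21
After 10 (read(2)): returned '7Q', offset=23
After 11 (tell()): offset=23

Answer: 1OE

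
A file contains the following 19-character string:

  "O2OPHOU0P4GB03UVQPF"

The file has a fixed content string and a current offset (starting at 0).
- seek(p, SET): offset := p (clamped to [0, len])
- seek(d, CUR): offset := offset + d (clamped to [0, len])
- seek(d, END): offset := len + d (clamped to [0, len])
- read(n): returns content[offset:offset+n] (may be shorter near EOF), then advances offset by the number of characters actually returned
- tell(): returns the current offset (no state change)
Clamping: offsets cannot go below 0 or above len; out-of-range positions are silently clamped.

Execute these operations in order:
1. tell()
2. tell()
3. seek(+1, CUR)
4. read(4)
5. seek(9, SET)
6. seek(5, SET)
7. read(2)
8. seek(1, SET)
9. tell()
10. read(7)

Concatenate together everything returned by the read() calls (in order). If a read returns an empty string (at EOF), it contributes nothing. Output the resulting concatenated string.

After 1 (tell()): offset=0
After 2 (tell()): offset=0
After 3 (seek(+1, CUR)): offset=1
After 4 (read(4)): returned '2OPH', offset=5
After 5 (seek(9, SET)): offset=9
After 6 (seek(5, SET)): offset=5
After 7 (read(2)): returned 'OU', offset=7
After 8 (seek(1, SET)): offset=1
After 9 (tell()): offset=1
After 10 (read(7)): returned '2OPHOU0', offset=8

Answer: 2OPHOU2OPHOU0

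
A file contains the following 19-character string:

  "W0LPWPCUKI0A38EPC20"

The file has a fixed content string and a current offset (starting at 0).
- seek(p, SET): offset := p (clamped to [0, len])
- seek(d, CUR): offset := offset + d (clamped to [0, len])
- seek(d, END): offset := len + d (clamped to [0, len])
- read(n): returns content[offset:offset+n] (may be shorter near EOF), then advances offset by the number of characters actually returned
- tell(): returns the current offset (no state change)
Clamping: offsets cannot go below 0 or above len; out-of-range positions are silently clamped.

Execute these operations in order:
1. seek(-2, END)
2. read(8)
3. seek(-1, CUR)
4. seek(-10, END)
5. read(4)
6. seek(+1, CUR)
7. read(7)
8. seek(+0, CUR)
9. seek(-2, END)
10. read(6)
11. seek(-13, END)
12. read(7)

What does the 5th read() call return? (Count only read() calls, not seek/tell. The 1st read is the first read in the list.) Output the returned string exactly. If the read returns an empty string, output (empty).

Answer: CUKI0A3

Derivation:
After 1 (seek(-2, END)): offset=17
After 2 (read(8)): returned '20', offset=19
After 3 (seek(-1, CUR)): offset=18
After 4 (seek(-10, END)): offset=9
After 5 (read(4)): returned 'I0A3', offset=13
After 6 (seek(+1, CUR)): offset=14
After 7 (read(7)): returned 'EPC20', offset=19
After 8 (seek(+0, CUR)): offset=19
After 9 (seek(-2, END)): offset=17
After 10 (read(6)): returned '20', offset=19
After 11 (seek(-13, END)): offset=6
After 12 (read(7)): returned 'CUKI0A3', offset=13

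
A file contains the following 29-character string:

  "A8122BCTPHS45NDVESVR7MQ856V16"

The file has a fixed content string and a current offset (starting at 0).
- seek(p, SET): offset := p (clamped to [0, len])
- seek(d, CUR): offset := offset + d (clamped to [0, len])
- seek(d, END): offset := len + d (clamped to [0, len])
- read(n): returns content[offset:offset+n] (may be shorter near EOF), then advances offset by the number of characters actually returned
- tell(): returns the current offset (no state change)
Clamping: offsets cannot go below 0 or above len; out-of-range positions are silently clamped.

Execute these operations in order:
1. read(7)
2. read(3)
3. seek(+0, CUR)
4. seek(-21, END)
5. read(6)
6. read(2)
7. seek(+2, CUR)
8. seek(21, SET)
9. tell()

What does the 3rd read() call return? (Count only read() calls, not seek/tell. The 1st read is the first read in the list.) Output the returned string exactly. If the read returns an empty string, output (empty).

Answer: PHS45N

Derivation:
After 1 (read(7)): returned 'A8122BC', offset=7
After 2 (read(3)): returned 'TPH', offset=10
After 3 (seek(+0, CUR)): offset=10
After 4 (seek(-21, END)): offset=8
After 5 (read(6)): returned 'PHS45N', offset=14
After 6 (read(2)): returned 'DV', offset=16
After 7 (seek(+2, CUR)): offset=18
After 8 (seek(21, SET)): offset=21
After 9 (tell()): offset=21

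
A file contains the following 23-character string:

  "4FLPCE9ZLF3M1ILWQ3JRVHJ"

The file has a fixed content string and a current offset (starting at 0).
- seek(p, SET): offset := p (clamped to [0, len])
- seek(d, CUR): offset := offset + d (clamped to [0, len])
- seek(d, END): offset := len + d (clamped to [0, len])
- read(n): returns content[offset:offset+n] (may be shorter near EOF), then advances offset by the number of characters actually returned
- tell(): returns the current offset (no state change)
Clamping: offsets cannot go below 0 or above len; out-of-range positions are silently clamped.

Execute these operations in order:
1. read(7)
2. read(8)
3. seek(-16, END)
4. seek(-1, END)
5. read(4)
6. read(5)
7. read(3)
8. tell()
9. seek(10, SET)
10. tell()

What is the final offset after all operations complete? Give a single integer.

Answer: 10

Derivation:
After 1 (read(7)): returned '4FLPCE9', offset=7
After 2 (read(8)): returned 'ZLF3M1IL', offset=15
After 3 (seek(-16, END)): offset=7
After 4 (seek(-1, END)): offset=22
After 5 (read(4)): returned 'J', offset=23
After 6 (read(5)): returned '', offset=23
After 7 (read(3)): returned '', offset=23
After 8 (tell()): offset=23
After 9 (seek(10, SET)): offset=10
After 10 (tell()): offset=10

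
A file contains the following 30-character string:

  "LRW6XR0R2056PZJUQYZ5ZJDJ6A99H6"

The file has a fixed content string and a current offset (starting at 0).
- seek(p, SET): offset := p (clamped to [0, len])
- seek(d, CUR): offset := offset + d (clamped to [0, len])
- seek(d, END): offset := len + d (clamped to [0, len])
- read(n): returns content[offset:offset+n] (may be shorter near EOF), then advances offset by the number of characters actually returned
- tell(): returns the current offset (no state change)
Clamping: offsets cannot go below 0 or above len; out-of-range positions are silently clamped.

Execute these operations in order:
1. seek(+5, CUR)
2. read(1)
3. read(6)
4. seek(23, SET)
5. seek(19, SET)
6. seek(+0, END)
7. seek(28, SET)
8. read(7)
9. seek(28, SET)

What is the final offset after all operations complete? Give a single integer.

After 1 (seek(+5, CUR)): offset=5
After 2 (read(1)): returned 'R', offset=6
After 3 (read(6)): returned '0R2056', offset=12
After 4 (seek(23, SET)): offset=23
After 5 (seek(19, SET)): offset=19
After 6 (seek(+0, END)): offset=30
After 7 (seek(28, SET)): offset=28
After 8 (read(7)): returned 'H6', offset=30
After 9 (seek(28, SET)): offset=28

Answer: 28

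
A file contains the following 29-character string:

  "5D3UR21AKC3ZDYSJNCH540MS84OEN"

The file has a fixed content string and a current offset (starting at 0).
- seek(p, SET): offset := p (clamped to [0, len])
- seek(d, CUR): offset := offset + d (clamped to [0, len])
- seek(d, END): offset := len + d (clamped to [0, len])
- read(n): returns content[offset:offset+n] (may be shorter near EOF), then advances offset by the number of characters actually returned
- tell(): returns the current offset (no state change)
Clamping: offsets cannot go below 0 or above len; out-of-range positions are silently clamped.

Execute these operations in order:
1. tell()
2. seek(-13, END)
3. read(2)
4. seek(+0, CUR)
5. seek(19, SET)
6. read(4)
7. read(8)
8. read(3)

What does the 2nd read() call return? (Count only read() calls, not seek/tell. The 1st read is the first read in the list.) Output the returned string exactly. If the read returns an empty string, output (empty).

Answer: 540M

Derivation:
After 1 (tell()): offset=0
After 2 (seek(-13, END)): offset=16
After 3 (read(2)): returned 'NC', offset=18
After 4 (seek(+0, CUR)): offset=18
After 5 (seek(19, SET)): offset=19
After 6 (read(4)): returned '540M', offset=23
After 7 (read(8)): returned 'S84OEN', offset=29
After 8 (read(3)): returned '', offset=29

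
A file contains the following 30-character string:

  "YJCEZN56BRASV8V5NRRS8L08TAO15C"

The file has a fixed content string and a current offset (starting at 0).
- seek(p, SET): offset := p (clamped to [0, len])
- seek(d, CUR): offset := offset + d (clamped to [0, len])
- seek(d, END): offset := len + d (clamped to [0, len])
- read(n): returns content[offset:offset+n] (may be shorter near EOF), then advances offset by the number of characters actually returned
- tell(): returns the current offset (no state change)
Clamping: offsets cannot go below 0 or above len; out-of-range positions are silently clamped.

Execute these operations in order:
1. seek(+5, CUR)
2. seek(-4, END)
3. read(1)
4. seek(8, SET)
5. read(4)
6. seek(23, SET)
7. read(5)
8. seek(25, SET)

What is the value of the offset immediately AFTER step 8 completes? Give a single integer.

Answer: 25

Derivation:
After 1 (seek(+5, CUR)): offset=5
After 2 (seek(-4, END)): offset=26
After 3 (read(1)): returned 'O', offset=27
After 4 (seek(8, SET)): offset=8
After 5 (read(4)): returned 'BRAS', offset=12
After 6 (seek(23, SET)): offset=23
After 7 (read(5)): returned '8TAO1', offset=28
After 8 (seek(25, SET)): offset=25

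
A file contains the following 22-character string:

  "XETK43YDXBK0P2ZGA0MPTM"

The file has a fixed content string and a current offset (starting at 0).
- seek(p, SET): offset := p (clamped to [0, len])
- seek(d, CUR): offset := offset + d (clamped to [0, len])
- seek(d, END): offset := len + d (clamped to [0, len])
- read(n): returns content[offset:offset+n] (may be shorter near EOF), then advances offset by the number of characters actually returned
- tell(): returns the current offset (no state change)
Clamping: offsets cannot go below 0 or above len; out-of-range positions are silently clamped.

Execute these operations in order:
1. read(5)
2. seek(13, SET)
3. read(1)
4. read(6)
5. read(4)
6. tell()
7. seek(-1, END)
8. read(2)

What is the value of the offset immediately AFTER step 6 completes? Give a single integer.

Answer: 22

Derivation:
After 1 (read(5)): returned 'XETK4', offset=5
After 2 (seek(13, SET)): offset=13
After 3 (read(1)): returned '2', offset=14
After 4 (read(6)): returned 'ZGA0MP', offset=20
After 5 (read(4)): returned 'TM', offset=22
After 6 (tell()): offset=22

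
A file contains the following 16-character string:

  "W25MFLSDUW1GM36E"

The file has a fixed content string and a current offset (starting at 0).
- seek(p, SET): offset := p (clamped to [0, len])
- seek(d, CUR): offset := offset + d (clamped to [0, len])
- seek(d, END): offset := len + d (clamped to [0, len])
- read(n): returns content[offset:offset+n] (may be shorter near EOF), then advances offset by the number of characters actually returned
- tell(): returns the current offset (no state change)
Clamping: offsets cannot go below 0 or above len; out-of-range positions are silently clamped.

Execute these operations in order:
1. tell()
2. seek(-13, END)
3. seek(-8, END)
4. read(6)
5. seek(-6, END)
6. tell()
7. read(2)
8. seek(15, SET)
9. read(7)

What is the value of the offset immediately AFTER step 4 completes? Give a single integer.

Answer: 14

Derivation:
After 1 (tell()): offset=0
After 2 (seek(-13, END)): offset=3
After 3 (seek(-8, END)): offset=8
After 4 (read(6)): returned 'UW1GM3', offset=14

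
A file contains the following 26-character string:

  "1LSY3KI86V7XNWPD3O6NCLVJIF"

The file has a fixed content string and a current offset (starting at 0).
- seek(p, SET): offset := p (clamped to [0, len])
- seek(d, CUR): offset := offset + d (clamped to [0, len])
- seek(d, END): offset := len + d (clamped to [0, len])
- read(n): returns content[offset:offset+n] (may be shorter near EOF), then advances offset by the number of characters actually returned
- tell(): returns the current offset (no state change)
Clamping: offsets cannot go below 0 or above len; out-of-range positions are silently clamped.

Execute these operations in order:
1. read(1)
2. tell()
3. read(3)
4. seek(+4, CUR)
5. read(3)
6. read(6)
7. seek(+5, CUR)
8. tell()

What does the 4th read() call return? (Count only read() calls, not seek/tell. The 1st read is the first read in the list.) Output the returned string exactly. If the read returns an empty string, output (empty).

Answer: XNWPD3

Derivation:
After 1 (read(1)): returned '1', offset=1
After 2 (tell()): offset=1
After 3 (read(3)): returned 'LSY', offset=4
After 4 (seek(+4, CUR)): offset=8
After 5 (read(3)): returned '6V7', offset=11
After 6 (read(6)): returned 'XNWPD3', offset=17
After 7 (seek(+5, CUR)): offset=22
After 8 (tell()): offset=22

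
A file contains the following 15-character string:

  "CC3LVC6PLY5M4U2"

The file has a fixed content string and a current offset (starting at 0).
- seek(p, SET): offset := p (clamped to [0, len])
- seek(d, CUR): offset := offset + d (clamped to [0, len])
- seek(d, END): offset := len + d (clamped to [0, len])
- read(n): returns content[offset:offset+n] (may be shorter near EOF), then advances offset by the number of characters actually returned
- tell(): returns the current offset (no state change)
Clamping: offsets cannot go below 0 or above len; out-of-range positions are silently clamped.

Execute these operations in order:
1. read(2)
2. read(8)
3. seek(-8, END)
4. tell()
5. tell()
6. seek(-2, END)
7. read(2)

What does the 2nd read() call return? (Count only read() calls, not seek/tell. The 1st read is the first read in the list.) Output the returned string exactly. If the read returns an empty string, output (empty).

After 1 (read(2)): returned 'CC', offset=2
After 2 (read(8)): returned '3LVC6PLY', offset=10
After 3 (seek(-8, END)): offset=7
After 4 (tell()): offset=7
After 5 (tell()): offset=7
After 6 (seek(-2, END)): offset=13
After 7 (read(2)): returned 'U2', offset=15

Answer: 3LVC6PLY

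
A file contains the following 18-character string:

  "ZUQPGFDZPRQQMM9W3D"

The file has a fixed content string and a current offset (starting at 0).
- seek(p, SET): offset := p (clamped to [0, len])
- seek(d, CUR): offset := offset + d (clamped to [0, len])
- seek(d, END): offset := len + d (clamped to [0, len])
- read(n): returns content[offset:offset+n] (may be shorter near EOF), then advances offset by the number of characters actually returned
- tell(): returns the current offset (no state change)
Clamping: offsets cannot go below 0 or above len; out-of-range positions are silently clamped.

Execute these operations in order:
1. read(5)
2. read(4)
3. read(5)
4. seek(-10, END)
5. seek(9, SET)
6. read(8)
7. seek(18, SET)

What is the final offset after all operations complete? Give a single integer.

After 1 (read(5)): returned 'ZUQPG', offset=5
After 2 (read(4)): returned 'FDZP', offset=9
After 3 (read(5)): returned 'RQQMM', offset=14
After 4 (seek(-10, END)): offset=8
After 5 (seek(9, SET)): offset=9
After 6 (read(8)): returned 'RQQMM9W3', offset=17
After 7 (seek(18, SET)): offset=18

Answer: 18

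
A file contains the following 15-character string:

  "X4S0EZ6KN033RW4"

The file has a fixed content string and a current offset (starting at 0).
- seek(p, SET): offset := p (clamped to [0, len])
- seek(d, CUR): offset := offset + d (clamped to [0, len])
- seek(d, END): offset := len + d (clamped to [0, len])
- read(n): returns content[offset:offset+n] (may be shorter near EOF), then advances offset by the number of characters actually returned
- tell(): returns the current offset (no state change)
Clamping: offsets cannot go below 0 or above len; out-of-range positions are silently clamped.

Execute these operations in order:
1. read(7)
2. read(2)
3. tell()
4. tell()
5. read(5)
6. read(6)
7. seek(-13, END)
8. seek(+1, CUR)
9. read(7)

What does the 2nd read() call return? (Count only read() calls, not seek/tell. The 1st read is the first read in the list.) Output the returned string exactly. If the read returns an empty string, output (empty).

After 1 (read(7)): returned 'X4S0EZ6', offset=7
After 2 (read(2)): returned 'KN', offset=9
After 3 (tell()): offset=9
After 4 (tell()): offset=9
After 5 (read(5)): returned '033RW', offset=14
After 6 (read(6)): returned '4', offset=15
After 7 (seek(-13, END)): offset=2
After 8 (seek(+1, CUR)): offset=3
After 9 (read(7)): returned '0EZ6KN0', offset=10

Answer: KN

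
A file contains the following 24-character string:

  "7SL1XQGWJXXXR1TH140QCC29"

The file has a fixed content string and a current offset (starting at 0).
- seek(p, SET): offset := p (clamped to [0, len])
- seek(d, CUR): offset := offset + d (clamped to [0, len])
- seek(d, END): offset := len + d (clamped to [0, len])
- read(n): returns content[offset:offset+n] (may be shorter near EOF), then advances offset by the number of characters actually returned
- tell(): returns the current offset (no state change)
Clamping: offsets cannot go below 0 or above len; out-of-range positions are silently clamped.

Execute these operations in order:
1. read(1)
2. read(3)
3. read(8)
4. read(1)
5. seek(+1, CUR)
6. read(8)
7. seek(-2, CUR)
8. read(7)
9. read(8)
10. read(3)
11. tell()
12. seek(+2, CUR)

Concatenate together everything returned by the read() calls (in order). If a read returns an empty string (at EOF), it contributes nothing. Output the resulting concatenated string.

Answer: 7SL1XQGWJXXXRTH140QCCCC29

Derivation:
After 1 (read(1)): returned '7', offset=1
After 2 (read(3)): returned 'SL1', offset=4
After 3 (read(8)): returned 'XQGWJXXX', offset=12
After 4 (read(1)): returned 'R', offset=13
After 5 (seek(+1, CUR)): offset=14
After 6 (read(8)): returned 'TH140QCC', offset=22
After 7 (seek(-2, CUR)): offset=20
After 8 (read(7)): returned 'CC29', offset=24
After 9 (read(8)): returned '', offset=24
After 10 (read(3)): returned '', offset=24
After 11 (tell()): offset=24
After 12 (seek(+2, CUR)): offset=24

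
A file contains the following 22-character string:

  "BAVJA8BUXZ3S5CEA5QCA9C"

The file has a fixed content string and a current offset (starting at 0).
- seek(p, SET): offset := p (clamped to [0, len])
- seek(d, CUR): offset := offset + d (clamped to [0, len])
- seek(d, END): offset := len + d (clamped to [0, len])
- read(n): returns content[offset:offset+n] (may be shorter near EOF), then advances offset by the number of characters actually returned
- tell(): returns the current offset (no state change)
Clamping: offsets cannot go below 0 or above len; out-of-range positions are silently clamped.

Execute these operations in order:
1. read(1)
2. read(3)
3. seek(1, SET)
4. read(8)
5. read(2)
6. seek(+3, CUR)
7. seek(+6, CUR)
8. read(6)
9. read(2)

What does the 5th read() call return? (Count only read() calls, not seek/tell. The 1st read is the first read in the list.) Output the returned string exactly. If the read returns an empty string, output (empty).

After 1 (read(1)): returned 'B', offset=1
After 2 (read(3)): returned 'AVJ', offset=4
After 3 (seek(1, SET)): offset=1
After 4 (read(8)): returned 'AVJA8BUX', offset=9
After 5 (read(2)): returned 'Z3', offset=11
After 6 (seek(+3, CUR)): offset=14
After 7 (seek(+6, CUR)): offset=20
After 8 (read(6)): returned '9C', offset=22
After 9 (read(2)): returned '', offset=22

Answer: 9C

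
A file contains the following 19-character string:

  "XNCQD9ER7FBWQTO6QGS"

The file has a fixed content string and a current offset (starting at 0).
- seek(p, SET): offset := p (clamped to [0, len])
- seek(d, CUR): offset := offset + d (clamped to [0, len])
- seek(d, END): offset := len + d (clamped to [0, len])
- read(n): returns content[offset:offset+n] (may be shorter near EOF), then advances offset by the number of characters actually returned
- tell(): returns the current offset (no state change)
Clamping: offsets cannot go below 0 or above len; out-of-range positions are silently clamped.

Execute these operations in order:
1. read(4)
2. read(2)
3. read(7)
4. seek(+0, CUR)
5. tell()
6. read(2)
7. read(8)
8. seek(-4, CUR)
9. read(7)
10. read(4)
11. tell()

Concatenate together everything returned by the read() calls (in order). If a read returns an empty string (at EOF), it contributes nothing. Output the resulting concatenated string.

Answer: XNCQD9ER7FBWQTO6QGS6QGS

Derivation:
After 1 (read(4)): returned 'XNCQ', offset=4
After 2 (read(2)): returned 'D9', offset=6
After 3 (read(7)): returned 'ER7FBWQ', offset=13
After 4 (seek(+0, CUR)): offset=13
After 5 (tell()): offset=13
After 6 (read(2)): returned 'TO', offset=15
After 7 (read(8)): returned '6QGS', offset=19
After 8 (seek(-4, CUR)): offset=15
After 9 (read(7)): returned '6QGS', offset=19
After 10 (read(4)): returned '', offset=19
After 11 (tell()): offset=19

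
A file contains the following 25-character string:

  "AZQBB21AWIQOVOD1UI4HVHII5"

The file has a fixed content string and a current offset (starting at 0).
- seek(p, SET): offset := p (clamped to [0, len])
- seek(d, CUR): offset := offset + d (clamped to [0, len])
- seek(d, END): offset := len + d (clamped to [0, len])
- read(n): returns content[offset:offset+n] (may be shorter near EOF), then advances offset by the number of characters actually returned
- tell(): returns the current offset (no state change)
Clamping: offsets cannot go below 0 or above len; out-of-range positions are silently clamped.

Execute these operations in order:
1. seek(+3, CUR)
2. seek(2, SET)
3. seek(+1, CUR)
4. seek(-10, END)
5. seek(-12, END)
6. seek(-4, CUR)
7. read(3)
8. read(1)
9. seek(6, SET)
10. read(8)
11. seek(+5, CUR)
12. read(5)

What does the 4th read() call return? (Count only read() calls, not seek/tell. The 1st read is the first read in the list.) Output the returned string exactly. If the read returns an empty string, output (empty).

Answer: HVHII

Derivation:
After 1 (seek(+3, CUR)): offset=3
After 2 (seek(2, SET)): offset=2
After 3 (seek(+1, CUR)): offset=3
After 4 (seek(-10, END)): offset=15
After 5 (seek(-12, END)): offset=13
After 6 (seek(-4, CUR)): offset=9
After 7 (read(3)): returned 'IQO', offset=12
After 8 (read(1)): returned 'V', offset=13
After 9 (seek(6, SET)): offset=6
After 10 (read(8)): returned '1AWIQOVO', offset=14
After 11 (seek(+5, CUR)): offset=19
After 12 (read(5)): returned 'HVHII', offset=24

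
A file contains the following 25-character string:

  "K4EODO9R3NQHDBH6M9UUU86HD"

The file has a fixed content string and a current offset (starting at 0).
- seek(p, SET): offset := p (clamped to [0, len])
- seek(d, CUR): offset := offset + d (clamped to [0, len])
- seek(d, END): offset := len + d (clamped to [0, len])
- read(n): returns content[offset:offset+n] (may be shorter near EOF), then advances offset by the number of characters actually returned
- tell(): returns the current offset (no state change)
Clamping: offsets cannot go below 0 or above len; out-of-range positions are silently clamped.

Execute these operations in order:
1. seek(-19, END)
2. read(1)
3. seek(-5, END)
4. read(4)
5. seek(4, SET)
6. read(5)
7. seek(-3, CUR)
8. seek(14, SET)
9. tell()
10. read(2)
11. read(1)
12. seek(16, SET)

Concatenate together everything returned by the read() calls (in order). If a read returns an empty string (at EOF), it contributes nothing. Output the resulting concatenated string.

After 1 (seek(-19, END)): offset=6
After 2 (read(1)): returned '9', offset=7
After 3 (seek(-5, END)): offset=20
After 4 (read(4)): returned 'U86H', offset=24
After 5 (seek(4, SET)): offset=4
After 6 (read(5)): returned 'DO9R3', offset=9
After 7 (seek(-3, CUR)): offset=6
After 8 (seek(14, SET)): offset=14
After 9 (tell()): offset=14
After 10 (read(2)): returned 'H6', offset=16
After 11 (read(1)): returned 'M', offset=17
After 12 (seek(16, SET)): offset=16

Answer: 9U86HDO9R3H6M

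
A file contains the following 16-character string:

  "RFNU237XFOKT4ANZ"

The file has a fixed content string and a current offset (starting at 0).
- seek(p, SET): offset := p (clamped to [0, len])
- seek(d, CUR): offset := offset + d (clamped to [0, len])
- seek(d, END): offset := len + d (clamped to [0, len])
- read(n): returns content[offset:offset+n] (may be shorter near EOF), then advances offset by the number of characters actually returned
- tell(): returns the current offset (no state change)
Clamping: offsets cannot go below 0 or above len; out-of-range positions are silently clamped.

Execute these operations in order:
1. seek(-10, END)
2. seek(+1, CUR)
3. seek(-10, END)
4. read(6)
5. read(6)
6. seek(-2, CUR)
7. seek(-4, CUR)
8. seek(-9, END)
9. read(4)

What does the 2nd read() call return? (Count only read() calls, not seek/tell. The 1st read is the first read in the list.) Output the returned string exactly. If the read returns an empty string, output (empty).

After 1 (seek(-10, END)): offset=6
After 2 (seek(+1, CUR)): offset=7
After 3 (seek(-10, END)): offset=6
After 4 (read(6)): returned '7XFOKT', offset=12
After 5 (read(6)): returned '4ANZ', offset=16
After 6 (seek(-2, CUR)): offset=14
After 7 (seek(-4, CUR)): offset=10
After 8 (seek(-9, END)): offset=7
After 9 (read(4)): returned 'XFOK', offset=11

Answer: 4ANZ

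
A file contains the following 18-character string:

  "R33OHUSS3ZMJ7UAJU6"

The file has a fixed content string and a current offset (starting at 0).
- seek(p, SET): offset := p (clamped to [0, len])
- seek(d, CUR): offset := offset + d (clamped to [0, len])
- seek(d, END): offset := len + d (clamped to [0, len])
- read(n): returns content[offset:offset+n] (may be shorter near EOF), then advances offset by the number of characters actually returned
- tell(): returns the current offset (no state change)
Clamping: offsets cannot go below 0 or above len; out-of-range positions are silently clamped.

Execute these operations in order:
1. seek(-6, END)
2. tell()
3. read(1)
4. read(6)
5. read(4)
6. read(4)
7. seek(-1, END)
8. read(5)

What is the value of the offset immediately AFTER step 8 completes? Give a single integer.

Answer: 18

Derivation:
After 1 (seek(-6, END)): offset=12
After 2 (tell()): offset=12
After 3 (read(1)): returned '7', offset=13
After 4 (read(6)): returned 'UAJU6', offset=18
After 5 (read(4)): returned '', offset=18
After 6 (read(4)): returned '', offset=18
After 7 (seek(-1, END)): offset=17
After 8 (read(5)): returned '6', offset=18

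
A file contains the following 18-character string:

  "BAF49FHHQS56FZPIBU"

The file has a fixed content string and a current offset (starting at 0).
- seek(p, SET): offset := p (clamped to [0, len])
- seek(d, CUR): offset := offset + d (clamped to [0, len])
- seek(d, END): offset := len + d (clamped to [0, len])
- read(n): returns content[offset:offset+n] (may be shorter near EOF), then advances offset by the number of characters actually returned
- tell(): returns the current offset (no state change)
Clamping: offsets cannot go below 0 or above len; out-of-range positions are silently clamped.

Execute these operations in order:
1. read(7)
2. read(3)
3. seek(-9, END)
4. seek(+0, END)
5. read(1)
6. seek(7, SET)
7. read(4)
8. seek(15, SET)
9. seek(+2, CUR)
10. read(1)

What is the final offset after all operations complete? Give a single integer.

After 1 (read(7)): returned 'BAF49FH', offset=7
After 2 (read(3)): returned 'HQS', offset=10
After 3 (seek(-9, END)): offset=9
After 4 (seek(+0, END)): offset=18
After 5 (read(1)): returned '', offset=18
After 6 (seek(7, SET)): offset=7
After 7 (read(4)): returned 'HQS5', offset=11
After 8 (seek(15, SET)): offset=15
After 9 (seek(+2, CUR)): offset=17
After 10 (read(1)): returned 'U', offset=18

Answer: 18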